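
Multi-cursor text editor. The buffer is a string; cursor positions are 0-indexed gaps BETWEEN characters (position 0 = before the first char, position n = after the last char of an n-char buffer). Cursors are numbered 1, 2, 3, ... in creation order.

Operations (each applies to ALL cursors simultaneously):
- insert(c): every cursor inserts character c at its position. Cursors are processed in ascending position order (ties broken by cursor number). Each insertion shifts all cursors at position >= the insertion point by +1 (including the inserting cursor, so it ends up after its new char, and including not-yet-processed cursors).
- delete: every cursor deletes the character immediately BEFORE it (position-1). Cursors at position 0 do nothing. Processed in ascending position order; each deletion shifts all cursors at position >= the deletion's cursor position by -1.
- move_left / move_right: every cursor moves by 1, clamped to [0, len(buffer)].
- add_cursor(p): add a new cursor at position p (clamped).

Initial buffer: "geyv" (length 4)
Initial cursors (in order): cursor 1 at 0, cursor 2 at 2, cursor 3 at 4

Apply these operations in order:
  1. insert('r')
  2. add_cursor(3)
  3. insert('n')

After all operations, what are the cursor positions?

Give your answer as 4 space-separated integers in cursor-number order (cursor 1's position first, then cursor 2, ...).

Answer: 2 7 11 5

Derivation:
After op 1 (insert('r')): buffer="rgeryvr" (len 7), cursors c1@1 c2@4 c3@7, authorship 1..2..3
After op 2 (add_cursor(3)): buffer="rgeryvr" (len 7), cursors c1@1 c4@3 c2@4 c3@7, authorship 1..2..3
After op 3 (insert('n')): buffer="rngenrnyvrn" (len 11), cursors c1@2 c4@5 c2@7 c3@11, authorship 11..422..33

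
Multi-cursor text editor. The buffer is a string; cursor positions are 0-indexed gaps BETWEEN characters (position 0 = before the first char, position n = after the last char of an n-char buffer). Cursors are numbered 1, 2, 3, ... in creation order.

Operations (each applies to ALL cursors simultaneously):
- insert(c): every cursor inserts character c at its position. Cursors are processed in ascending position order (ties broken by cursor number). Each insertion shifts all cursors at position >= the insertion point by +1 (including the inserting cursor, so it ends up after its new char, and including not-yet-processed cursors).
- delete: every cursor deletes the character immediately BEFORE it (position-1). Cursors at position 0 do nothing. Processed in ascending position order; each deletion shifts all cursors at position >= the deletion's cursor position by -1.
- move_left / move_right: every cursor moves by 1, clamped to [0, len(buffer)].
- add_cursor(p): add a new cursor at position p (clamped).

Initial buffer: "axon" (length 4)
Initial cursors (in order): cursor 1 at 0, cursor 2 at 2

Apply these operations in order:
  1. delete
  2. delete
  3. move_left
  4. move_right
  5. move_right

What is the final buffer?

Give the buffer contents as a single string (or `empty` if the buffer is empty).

Answer: on

Derivation:
After op 1 (delete): buffer="aon" (len 3), cursors c1@0 c2@1, authorship ...
After op 2 (delete): buffer="on" (len 2), cursors c1@0 c2@0, authorship ..
After op 3 (move_left): buffer="on" (len 2), cursors c1@0 c2@0, authorship ..
After op 4 (move_right): buffer="on" (len 2), cursors c1@1 c2@1, authorship ..
After op 5 (move_right): buffer="on" (len 2), cursors c1@2 c2@2, authorship ..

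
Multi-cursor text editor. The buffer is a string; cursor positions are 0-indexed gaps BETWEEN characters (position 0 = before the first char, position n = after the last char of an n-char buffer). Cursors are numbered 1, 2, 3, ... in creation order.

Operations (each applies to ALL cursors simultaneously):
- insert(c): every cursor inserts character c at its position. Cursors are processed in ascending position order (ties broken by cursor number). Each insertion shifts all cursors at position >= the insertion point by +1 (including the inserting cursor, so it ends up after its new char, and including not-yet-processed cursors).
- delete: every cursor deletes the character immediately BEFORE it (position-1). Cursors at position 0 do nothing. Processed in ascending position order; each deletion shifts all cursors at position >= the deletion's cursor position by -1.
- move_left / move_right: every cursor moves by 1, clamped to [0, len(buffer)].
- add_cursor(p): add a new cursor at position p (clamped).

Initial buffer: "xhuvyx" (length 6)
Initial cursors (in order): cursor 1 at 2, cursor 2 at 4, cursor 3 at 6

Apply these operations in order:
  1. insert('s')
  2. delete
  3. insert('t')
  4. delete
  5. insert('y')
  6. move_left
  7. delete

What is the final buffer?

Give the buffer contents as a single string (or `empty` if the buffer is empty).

After op 1 (insert('s')): buffer="xhsuvsyxs" (len 9), cursors c1@3 c2@6 c3@9, authorship ..1..2..3
After op 2 (delete): buffer="xhuvyx" (len 6), cursors c1@2 c2@4 c3@6, authorship ......
After op 3 (insert('t')): buffer="xhtuvtyxt" (len 9), cursors c1@3 c2@6 c3@9, authorship ..1..2..3
After op 4 (delete): buffer="xhuvyx" (len 6), cursors c1@2 c2@4 c3@6, authorship ......
After op 5 (insert('y')): buffer="xhyuvyyxy" (len 9), cursors c1@3 c2@6 c3@9, authorship ..1..2..3
After op 6 (move_left): buffer="xhyuvyyxy" (len 9), cursors c1@2 c2@5 c3@8, authorship ..1..2..3
After op 7 (delete): buffer="xyuyyy" (len 6), cursors c1@1 c2@3 c3@5, authorship .1.2.3

Answer: xyuyyy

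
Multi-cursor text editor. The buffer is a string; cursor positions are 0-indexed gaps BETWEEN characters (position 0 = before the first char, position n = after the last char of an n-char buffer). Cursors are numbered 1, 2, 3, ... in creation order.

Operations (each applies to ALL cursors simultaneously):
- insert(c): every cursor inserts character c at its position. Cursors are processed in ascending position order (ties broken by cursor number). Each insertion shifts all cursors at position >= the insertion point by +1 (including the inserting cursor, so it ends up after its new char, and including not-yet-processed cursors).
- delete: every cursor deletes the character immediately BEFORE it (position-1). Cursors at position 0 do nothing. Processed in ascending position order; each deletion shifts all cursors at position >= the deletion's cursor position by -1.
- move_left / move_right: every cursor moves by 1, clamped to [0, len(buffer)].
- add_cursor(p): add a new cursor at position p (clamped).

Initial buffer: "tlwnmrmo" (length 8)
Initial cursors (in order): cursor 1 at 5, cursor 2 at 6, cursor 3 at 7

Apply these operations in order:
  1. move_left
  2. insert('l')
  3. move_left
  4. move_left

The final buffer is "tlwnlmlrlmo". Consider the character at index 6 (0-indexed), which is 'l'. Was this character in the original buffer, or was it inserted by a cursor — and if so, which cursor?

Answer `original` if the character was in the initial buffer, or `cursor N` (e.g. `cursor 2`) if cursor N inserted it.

Answer: cursor 2

Derivation:
After op 1 (move_left): buffer="tlwnmrmo" (len 8), cursors c1@4 c2@5 c3@6, authorship ........
After op 2 (insert('l')): buffer="tlwnlmlrlmo" (len 11), cursors c1@5 c2@7 c3@9, authorship ....1.2.3..
After op 3 (move_left): buffer="tlwnlmlrlmo" (len 11), cursors c1@4 c2@6 c3@8, authorship ....1.2.3..
After op 4 (move_left): buffer="tlwnlmlrlmo" (len 11), cursors c1@3 c2@5 c3@7, authorship ....1.2.3..
Authorship (.=original, N=cursor N): . . . . 1 . 2 . 3 . .
Index 6: author = 2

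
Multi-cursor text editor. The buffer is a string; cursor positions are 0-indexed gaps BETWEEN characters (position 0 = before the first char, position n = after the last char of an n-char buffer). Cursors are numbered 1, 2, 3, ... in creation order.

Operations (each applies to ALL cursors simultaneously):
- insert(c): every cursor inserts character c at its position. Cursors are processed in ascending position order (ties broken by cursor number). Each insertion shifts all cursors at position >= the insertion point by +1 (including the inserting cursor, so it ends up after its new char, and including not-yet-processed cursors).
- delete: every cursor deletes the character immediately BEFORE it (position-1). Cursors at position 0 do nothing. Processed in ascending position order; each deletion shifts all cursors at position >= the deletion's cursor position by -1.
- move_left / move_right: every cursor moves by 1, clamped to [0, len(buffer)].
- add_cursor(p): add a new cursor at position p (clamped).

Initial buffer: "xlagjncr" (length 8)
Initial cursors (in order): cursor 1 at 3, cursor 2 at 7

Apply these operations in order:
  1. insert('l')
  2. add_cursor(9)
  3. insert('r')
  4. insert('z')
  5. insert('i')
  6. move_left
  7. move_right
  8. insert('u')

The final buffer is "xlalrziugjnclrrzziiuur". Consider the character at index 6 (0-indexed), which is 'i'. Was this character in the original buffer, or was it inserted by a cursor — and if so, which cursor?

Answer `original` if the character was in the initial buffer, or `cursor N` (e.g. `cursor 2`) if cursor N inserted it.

After op 1 (insert('l')): buffer="xlalgjnclr" (len 10), cursors c1@4 c2@9, authorship ...1....2.
After op 2 (add_cursor(9)): buffer="xlalgjnclr" (len 10), cursors c1@4 c2@9 c3@9, authorship ...1....2.
After op 3 (insert('r')): buffer="xlalrgjnclrrr" (len 13), cursors c1@5 c2@12 c3@12, authorship ...11....223.
After op 4 (insert('z')): buffer="xlalrzgjnclrrzzr" (len 16), cursors c1@6 c2@15 c3@15, authorship ...111....22323.
After op 5 (insert('i')): buffer="xlalrzigjnclrrzziir" (len 19), cursors c1@7 c2@18 c3@18, authorship ...1111....2232323.
After op 6 (move_left): buffer="xlalrzigjnclrrzziir" (len 19), cursors c1@6 c2@17 c3@17, authorship ...1111....2232323.
After op 7 (move_right): buffer="xlalrzigjnclrrzziir" (len 19), cursors c1@7 c2@18 c3@18, authorship ...1111....2232323.
After op 8 (insert('u')): buffer="xlalrziugjnclrrzziiuur" (len 22), cursors c1@8 c2@21 c3@21, authorship ...11111....223232323.
Authorship (.=original, N=cursor N): . . . 1 1 1 1 1 . . . . 2 2 3 2 3 2 3 2 3 .
Index 6: author = 1

Answer: cursor 1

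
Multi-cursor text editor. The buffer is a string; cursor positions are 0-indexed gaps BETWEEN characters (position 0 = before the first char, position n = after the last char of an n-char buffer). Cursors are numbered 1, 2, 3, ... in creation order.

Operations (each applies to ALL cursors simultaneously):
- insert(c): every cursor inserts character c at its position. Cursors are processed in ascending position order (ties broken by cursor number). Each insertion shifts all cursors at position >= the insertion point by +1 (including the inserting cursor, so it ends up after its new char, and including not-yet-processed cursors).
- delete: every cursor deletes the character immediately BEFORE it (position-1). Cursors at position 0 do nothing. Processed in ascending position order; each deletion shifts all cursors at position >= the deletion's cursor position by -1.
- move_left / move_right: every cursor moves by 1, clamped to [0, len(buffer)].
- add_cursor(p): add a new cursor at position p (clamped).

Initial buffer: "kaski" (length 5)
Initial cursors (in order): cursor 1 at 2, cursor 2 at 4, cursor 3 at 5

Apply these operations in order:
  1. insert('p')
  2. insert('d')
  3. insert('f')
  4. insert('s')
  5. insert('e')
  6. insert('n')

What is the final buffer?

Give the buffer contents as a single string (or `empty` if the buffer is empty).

After op 1 (insert('p')): buffer="kapskpip" (len 8), cursors c1@3 c2@6 c3@8, authorship ..1..2.3
After op 2 (insert('d')): buffer="kapdskpdipd" (len 11), cursors c1@4 c2@8 c3@11, authorship ..11..22.33
After op 3 (insert('f')): buffer="kapdfskpdfipdf" (len 14), cursors c1@5 c2@10 c3@14, authorship ..111..222.333
After op 4 (insert('s')): buffer="kapdfsskpdfsipdfs" (len 17), cursors c1@6 c2@12 c3@17, authorship ..1111..2222.3333
After op 5 (insert('e')): buffer="kapdfseskpdfseipdfse" (len 20), cursors c1@7 c2@14 c3@20, authorship ..11111..22222.33333
After op 6 (insert('n')): buffer="kapdfsenskpdfsenipdfsen" (len 23), cursors c1@8 c2@16 c3@23, authorship ..111111..222222.333333

Answer: kapdfsenskpdfsenipdfsen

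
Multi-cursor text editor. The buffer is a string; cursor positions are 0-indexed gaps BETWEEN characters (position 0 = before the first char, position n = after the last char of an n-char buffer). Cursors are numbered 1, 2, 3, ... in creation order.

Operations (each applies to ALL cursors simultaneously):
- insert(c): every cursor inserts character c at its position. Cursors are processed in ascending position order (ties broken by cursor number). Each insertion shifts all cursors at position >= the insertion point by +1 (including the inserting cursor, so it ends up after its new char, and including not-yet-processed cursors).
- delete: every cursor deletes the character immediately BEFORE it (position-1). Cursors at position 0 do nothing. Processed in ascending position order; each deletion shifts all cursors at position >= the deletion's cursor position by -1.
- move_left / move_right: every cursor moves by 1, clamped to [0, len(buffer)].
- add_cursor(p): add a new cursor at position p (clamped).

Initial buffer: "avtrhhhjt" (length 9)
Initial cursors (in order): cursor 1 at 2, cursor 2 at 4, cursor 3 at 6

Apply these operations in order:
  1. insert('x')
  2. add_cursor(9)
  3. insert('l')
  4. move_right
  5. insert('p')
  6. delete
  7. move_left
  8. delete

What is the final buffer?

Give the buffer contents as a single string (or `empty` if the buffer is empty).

Answer: avxtrxhhxhjt

Derivation:
After op 1 (insert('x')): buffer="avxtrxhhxhjt" (len 12), cursors c1@3 c2@6 c3@9, authorship ..1..2..3...
After op 2 (add_cursor(9)): buffer="avxtrxhhxhjt" (len 12), cursors c1@3 c2@6 c3@9 c4@9, authorship ..1..2..3...
After op 3 (insert('l')): buffer="avxltrxlhhxllhjt" (len 16), cursors c1@4 c2@8 c3@13 c4@13, authorship ..11..22..334...
After op 4 (move_right): buffer="avxltrxlhhxllhjt" (len 16), cursors c1@5 c2@9 c3@14 c4@14, authorship ..11..22..334...
After op 5 (insert('p')): buffer="avxltprxlhphxllhppjt" (len 20), cursors c1@6 c2@11 c3@18 c4@18, authorship ..11.1.22.2.334.34..
After op 6 (delete): buffer="avxltrxlhhxllhjt" (len 16), cursors c1@5 c2@9 c3@14 c4@14, authorship ..11..22..334...
After op 7 (move_left): buffer="avxltrxlhhxllhjt" (len 16), cursors c1@4 c2@8 c3@13 c4@13, authorship ..11..22..334...
After op 8 (delete): buffer="avxtrxhhxhjt" (len 12), cursors c1@3 c2@6 c3@9 c4@9, authorship ..1..2..3...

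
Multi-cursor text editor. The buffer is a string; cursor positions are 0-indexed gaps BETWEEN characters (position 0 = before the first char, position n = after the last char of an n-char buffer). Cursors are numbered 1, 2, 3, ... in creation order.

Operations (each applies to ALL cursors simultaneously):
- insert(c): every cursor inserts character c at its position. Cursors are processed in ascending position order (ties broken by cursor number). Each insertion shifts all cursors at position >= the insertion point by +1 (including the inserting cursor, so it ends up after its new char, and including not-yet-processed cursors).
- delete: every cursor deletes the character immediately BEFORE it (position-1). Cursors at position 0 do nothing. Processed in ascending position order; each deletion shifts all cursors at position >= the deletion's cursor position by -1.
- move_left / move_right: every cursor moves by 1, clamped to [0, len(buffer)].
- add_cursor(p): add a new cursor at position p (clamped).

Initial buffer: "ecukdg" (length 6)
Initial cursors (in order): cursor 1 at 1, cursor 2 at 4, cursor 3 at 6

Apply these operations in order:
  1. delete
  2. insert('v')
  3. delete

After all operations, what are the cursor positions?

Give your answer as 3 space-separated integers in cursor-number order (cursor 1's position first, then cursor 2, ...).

Answer: 0 2 3

Derivation:
After op 1 (delete): buffer="cud" (len 3), cursors c1@0 c2@2 c3@3, authorship ...
After op 2 (insert('v')): buffer="vcuvdv" (len 6), cursors c1@1 c2@4 c3@6, authorship 1..2.3
After op 3 (delete): buffer="cud" (len 3), cursors c1@0 c2@2 c3@3, authorship ...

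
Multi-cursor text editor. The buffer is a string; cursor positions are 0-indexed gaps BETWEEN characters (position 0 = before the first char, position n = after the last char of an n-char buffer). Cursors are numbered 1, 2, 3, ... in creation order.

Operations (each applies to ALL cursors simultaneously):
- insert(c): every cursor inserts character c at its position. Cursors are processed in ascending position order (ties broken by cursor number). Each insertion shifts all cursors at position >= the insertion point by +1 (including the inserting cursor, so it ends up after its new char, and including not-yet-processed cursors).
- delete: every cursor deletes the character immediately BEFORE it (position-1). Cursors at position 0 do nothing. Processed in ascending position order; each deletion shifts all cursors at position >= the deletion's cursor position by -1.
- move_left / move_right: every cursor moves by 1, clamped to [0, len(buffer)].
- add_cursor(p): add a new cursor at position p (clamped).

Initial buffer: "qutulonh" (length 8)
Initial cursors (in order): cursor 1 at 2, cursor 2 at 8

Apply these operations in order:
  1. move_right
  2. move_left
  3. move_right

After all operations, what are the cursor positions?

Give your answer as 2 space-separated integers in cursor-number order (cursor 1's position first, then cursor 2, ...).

Answer: 3 8

Derivation:
After op 1 (move_right): buffer="qutulonh" (len 8), cursors c1@3 c2@8, authorship ........
After op 2 (move_left): buffer="qutulonh" (len 8), cursors c1@2 c2@7, authorship ........
After op 3 (move_right): buffer="qutulonh" (len 8), cursors c1@3 c2@8, authorship ........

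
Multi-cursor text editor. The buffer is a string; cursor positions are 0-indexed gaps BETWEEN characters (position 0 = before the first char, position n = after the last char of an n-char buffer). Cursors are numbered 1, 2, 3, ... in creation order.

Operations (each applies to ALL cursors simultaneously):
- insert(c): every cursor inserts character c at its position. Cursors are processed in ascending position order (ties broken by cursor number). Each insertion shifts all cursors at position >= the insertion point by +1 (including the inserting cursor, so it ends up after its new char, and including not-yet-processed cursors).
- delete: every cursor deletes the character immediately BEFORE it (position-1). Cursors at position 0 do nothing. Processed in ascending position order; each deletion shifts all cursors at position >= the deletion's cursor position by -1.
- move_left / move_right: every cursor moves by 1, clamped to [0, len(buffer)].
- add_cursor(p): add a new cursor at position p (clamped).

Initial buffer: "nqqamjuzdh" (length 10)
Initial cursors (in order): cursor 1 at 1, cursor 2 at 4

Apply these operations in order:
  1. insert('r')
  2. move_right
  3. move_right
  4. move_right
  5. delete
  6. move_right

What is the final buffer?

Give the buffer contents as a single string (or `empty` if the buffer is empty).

Answer: nrqqrmjzdh

Derivation:
After op 1 (insert('r')): buffer="nrqqarmjuzdh" (len 12), cursors c1@2 c2@6, authorship .1...2......
After op 2 (move_right): buffer="nrqqarmjuzdh" (len 12), cursors c1@3 c2@7, authorship .1...2......
After op 3 (move_right): buffer="nrqqarmjuzdh" (len 12), cursors c1@4 c2@8, authorship .1...2......
After op 4 (move_right): buffer="nrqqarmjuzdh" (len 12), cursors c1@5 c2@9, authorship .1...2......
After op 5 (delete): buffer="nrqqrmjzdh" (len 10), cursors c1@4 c2@7, authorship .1..2.....
After op 6 (move_right): buffer="nrqqrmjzdh" (len 10), cursors c1@5 c2@8, authorship .1..2.....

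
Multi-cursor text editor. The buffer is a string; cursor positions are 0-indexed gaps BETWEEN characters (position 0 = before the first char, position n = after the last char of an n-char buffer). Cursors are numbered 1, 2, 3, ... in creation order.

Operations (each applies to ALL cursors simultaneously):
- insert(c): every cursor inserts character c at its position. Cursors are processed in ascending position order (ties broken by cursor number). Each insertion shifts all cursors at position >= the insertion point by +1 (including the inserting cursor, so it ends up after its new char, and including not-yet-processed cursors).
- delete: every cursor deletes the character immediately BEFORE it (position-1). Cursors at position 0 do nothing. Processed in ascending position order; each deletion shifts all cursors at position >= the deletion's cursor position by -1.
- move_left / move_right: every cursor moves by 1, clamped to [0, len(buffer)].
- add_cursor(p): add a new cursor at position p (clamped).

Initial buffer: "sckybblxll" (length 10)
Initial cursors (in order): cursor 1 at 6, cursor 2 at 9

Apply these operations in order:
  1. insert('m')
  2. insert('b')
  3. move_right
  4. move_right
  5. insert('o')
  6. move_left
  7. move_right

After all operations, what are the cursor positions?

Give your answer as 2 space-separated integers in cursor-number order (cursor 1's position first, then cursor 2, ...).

After op 1 (insert('m')): buffer="sckybbmlxlml" (len 12), cursors c1@7 c2@11, authorship ......1...2.
After op 2 (insert('b')): buffer="sckybbmblxlmbl" (len 14), cursors c1@8 c2@13, authorship ......11...22.
After op 3 (move_right): buffer="sckybbmblxlmbl" (len 14), cursors c1@9 c2@14, authorship ......11...22.
After op 4 (move_right): buffer="sckybbmblxlmbl" (len 14), cursors c1@10 c2@14, authorship ......11...22.
After op 5 (insert('o')): buffer="sckybbmblxolmblo" (len 16), cursors c1@11 c2@16, authorship ......11..1.22.2
After op 6 (move_left): buffer="sckybbmblxolmblo" (len 16), cursors c1@10 c2@15, authorship ......11..1.22.2
After op 7 (move_right): buffer="sckybbmblxolmblo" (len 16), cursors c1@11 c2@16, authorship ......11..1.22.2

Answer: 11 16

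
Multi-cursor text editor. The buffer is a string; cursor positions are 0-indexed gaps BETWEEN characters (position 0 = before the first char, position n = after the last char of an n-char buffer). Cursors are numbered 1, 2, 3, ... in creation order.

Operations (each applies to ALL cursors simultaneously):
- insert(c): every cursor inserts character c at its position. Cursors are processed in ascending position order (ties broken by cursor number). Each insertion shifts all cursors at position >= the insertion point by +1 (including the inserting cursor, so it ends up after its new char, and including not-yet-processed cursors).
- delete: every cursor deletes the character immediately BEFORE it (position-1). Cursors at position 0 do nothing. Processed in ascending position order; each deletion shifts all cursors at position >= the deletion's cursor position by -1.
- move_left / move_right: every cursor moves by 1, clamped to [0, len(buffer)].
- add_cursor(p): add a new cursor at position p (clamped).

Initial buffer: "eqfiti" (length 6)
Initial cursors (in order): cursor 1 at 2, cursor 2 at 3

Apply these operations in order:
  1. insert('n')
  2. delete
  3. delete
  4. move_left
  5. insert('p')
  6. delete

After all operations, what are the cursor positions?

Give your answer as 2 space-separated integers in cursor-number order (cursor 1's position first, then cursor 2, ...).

Answer: 0 0

Derivation:
After op 1 (insert('n')): buffer="eqnfniti" (len 8), cursors c1@3 c2@5, authorship ..1.2...
After op 2 (delete): buffer="eqfiti" (len 6), cursors c1@2 c2@3, authorship ......
After op 3 (delete): buffer="eiti" (len 4), cursors c1@1 c2@1, authorship ....
After op 4 (move_left): buffer="eiti" (len 4), cursors c1@0 c2@0, authorship ....
After op 5 (insert('p')): buffer="ppeiti" (len 6), cursors c1@2 c2@2, authorship 12....
After op 6 (delete): buffer="eiti" (len 4), cursors c1@0 c2@0, authorship ....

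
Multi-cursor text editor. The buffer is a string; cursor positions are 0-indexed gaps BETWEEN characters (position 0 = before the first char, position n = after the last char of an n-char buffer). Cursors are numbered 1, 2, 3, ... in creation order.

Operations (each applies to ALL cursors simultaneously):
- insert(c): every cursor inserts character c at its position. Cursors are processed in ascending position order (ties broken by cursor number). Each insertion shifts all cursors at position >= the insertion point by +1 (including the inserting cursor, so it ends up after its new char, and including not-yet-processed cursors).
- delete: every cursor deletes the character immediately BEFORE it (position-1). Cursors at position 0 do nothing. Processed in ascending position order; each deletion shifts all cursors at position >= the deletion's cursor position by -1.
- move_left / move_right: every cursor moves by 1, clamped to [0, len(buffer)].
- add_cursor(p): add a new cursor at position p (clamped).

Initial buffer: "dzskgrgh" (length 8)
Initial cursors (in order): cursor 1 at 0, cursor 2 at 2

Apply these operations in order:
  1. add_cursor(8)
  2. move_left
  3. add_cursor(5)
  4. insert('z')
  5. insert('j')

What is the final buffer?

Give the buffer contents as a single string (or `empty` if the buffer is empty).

Answer: zjdzjzskgzjrgzjh

Derivation:
After op 1 (add_cursor(8)): buffer="dzskgrgh" (len 8), cursors c1@0 c2@2 c3@8, authorship ........
After op 2 (move_left): buffer="dzskgrgh" (len 8), cursors c1@0 c2@1 c3@7, authorship ........
After op 3 (add_cursor(5)): buffer="dzskgrgh" (len 8), cursors c1@0 c2@1 c4@5 c3@7, authorship ........
After op 4 (insert('z')): buffer="zdzzskgzrgzh" (len 12), cursors c1@1 c2@3 c4@8 c3@11, authorship 1.2....4..3.
After op 5 (insert('j')): buffer="zjdzjzskgzjrgzjh" (len 16), cursors c1@2 c2@5 c4@11 c3@15, authorship 11.22....44..33.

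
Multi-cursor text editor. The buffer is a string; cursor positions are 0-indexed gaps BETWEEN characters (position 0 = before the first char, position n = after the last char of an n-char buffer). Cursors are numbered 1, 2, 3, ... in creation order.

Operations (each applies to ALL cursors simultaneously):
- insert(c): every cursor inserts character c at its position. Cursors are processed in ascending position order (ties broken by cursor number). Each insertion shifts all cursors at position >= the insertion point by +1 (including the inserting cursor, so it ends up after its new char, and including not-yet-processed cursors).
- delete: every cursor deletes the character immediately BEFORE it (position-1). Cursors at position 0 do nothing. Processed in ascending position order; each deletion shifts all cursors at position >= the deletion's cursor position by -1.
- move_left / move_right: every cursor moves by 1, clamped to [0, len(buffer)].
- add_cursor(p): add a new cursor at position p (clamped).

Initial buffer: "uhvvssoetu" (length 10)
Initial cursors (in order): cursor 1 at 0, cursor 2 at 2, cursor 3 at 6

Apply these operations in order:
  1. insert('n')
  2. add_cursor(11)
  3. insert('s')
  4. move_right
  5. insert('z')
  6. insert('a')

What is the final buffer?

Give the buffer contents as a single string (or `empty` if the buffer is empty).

Answer: nsuzahnsvzavssnsozaestzau

Derivation:
After op 1 (insert('n')): buffer="nuhnvvssnoetu" (len 13), cursors c1@1 c2@4 c3@9, authorship 1..2....3....
After op 2 (add_cursor(11)): buffer="nuhnvvssnoetu" (len 13), cursors c1@1 c2@4 c3@9 c4@11, authorship 1..2....3....
After op 3 (insert('s')): buffer="nsuhnsvvssnsoestu" (len 17), cursors c1@2 c2@6 c3@12 c4@15, authorship 11..22....33..4..
After op 4 (move_right): buffer="nsuhnsvvssnsoestu" (len 17), cursors c1@3 c2@7 c3@13 c4@16, authorship 11..22....33..4..
After op 5 (insert('z')): buffer="nsuzhnsvzvssnsozestzu" (len 21), cursors c1@4 c2@9 c3@16 c4@20, authorship 11.1.22.2...33.3.4.4.
After op 6 (insert('a')): buffer="nsuzahnsvzavssnsozaestzau" (len 25), cursors c1@5 c2@11 c3@19 c4@24, authorship 11.11.22.22...33.33.4.44.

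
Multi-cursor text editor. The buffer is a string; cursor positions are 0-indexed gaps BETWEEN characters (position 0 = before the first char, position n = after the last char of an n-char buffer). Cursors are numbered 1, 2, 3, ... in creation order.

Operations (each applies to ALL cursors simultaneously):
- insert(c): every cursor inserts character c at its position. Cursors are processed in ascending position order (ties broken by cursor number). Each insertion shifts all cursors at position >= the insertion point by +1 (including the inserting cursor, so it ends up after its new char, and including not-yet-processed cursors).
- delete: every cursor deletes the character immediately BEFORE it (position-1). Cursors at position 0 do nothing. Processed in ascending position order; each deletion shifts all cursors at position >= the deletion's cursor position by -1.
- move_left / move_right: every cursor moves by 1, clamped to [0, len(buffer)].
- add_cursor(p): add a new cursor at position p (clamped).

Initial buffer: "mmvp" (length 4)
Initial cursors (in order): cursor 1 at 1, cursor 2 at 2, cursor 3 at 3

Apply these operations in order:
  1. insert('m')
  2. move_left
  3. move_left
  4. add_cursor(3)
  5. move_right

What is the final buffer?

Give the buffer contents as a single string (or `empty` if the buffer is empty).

Answer: mmmmvmp

Derivation:
After op 1 (insert('m')): buffer="mmmmvmp" (len 7), cursors c1@2 c2@4 c3@6, authorship .1.2.3.
After op 2 (move_left): buffer="mmmmvmp" (len 7), cursors c1@1 c2@3 c3@5, authorship .1.2.3.
After op 3 (move_left): buffer="mmmmvmp" (len 7), cursors c1@0 c2@2 c3@4, authorship .1.2.3.
After op 4 (add_cursor(3)): buffer="mmmmvmp" (len 7), cursors c1@0 c2@2 c4@3 c3@4, authorship .1.2.3.
After op 5 (move_right): buffer="mmmmvmp" (len 7), cursors c1@1 c2@3 c4@4 c3@5, authorship .1.2.3.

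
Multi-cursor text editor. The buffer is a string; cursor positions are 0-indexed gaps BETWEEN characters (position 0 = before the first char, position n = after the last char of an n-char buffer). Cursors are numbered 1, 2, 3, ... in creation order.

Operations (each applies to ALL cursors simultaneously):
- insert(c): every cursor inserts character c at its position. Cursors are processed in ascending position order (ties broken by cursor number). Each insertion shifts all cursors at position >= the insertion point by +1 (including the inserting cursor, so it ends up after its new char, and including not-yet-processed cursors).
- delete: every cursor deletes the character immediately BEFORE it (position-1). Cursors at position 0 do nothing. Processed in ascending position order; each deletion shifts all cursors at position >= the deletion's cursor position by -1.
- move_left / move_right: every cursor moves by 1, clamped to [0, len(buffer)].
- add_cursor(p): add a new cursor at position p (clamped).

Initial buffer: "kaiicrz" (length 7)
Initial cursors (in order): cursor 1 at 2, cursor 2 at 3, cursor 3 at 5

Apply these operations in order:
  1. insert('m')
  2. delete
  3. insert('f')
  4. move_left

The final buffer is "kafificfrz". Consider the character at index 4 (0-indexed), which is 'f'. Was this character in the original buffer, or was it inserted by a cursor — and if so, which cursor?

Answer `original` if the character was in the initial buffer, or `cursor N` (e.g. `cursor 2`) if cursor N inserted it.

After op 1 (insert('m')): buffer="kamimicmrz" (len 10), cursors c1@3 c2@5 c3@8, authorship ..1.2..3..
After op 2 (delete): buffer="kaiicrz" (len 7), cursors c1@2 c2@3 c3@5, authorship .......
After op 3 (insert('f')): buffer="kafificfrz" (len 10), cursors c1@3 c2@5 c3@8, authorship ..1.2..3..
After op 4 (move_left): buffer="kafificfrz" (len 10), cursors c1@2 c2@4 c3@7, authorship ..1.2..3..
Authorship (.=original, N=cursor N): . . 1 . 2 . . 3 . .
Index 4: author = 2

Answer: cursor 2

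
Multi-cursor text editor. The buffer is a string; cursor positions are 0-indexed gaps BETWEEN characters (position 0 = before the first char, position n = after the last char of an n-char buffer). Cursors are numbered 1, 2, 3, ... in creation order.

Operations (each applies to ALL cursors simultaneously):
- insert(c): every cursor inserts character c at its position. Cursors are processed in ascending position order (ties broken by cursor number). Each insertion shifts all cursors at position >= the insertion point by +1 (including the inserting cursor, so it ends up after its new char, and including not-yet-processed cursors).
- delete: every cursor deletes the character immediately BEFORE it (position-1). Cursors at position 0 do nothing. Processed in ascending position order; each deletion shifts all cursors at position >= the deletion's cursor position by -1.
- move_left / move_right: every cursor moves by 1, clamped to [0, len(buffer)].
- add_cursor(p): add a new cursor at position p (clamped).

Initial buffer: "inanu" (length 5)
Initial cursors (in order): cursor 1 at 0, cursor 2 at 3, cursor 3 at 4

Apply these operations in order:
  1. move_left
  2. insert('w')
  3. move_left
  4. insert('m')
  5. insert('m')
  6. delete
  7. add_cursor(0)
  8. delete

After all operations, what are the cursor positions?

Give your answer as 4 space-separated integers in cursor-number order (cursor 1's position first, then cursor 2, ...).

Answer: 0 3 5 0

Derivation:
After op 1 (move_left): buffer="inanu" (len 5), cursors c1@0 c2@2 c3@3, authorship .....
After op 2 (insert('w')): buffer="winwawnu" (len 8), cursors c1@1 c2@4 c3@6, authorship 1..2.3..
After op 3 (move_left): buffer="winwawnu" (len 8), cursors c1@0 c2@3 c3@5, authorship 1..2.3..
After op 4 (insert('m')): buffer="mwinmwamwnu" (len 11), cursors c1@1 c2@5 c3@8, authorship 11..22.33..
After op 5 (insert('m')): buffer="mmwinmmwammwnu" (len 14), cursors c1@2 c2@7 c3@11, authorship 111..222.333..
After op 6 (delete): buffer="mwinmwamwnu" (len 11), cursors c1@1 c2@5 c3@8, authorship 11..22.33..
After op 7 (add_cursor(0)): buffer="mwinmwamwnu" (len 11), cursors c4@0 c1@1 c2@5 c3@8, authorship 11..22.33..
After op 8 (delete): buffer="winwawnu" (len 8), cursors c1@0 c4@0 c2@3 c3@5, authorship 1..2.3..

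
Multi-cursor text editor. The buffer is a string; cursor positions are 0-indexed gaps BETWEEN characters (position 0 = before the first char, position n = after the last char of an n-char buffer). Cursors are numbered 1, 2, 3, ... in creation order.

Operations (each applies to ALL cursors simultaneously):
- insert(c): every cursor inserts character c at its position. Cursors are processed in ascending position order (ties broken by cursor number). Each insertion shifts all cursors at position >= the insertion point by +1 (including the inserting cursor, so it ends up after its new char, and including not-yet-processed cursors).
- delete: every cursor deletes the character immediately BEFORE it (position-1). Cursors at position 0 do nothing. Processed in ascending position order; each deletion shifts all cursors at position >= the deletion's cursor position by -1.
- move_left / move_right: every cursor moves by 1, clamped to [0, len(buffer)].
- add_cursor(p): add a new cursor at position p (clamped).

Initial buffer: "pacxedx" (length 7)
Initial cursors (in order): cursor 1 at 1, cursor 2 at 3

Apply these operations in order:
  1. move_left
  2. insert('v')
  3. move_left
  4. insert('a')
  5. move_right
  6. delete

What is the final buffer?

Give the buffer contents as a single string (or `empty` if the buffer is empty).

Answer: apaacxedx

Derivation:
After op 1 (move_left): buffer="pacxedx" (len 7), cursors c1@0 c2@2, authorship .......
After op 2 (insert('v')): buffer="vpavcxedx" (len 9), cursors c1@1 c2@4, authorship 1..2.....
After op 3 (move_left): buffer="vpavcxedx" (len 9), cursors c1@0 c2@3, authorship 1..2.....
After op 4 (insert('a')): buffer="avpaavcxedx" (len 11), cursors c1@1 c2@5, authorship 11..22.....
After op 5 (move_right): buffer="avpaavcxedx" (len 11), cursors c1@2 c2@6, authorship 11..22.....
After op 6 (delete): buffer="apaacxedx" (len 9), cursors c1@1 c2@4, authorship 1..2.....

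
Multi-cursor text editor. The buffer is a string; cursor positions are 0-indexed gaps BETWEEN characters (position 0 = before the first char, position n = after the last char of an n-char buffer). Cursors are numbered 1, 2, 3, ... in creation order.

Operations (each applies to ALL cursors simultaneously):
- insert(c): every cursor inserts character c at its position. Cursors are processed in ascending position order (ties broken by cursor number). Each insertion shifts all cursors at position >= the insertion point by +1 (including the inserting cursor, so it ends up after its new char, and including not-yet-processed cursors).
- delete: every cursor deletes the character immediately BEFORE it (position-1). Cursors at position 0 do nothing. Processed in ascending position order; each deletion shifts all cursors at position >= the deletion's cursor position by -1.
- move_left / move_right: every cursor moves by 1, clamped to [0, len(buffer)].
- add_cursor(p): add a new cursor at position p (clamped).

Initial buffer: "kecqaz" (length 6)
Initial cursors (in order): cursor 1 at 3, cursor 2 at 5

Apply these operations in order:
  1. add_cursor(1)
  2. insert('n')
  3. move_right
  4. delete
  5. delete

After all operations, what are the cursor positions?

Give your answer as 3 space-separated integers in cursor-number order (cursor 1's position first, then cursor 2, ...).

Answer: 2 3 1

Derivation:
After op 1 (add_cursor(1)): buffer="kecqaz" (len 6), cursors c3@1 c1@3 c2@5, authorship ......
After op 2 (insert('n')): buffer="knecnqanz" (len 9), cursors c3@2 c1@5 c2@8, authorship .3..1..2.
After op 3 (move_right): buffer="knecnqanz" (len 9), cursors c3@3 c1@6 c2@9, authorship .3..1..2.
After op 4 (delete): buffer="kncnan" (len 6), cursors c3@2 c1@4 c2@6, authorship .3.1.2
After op 5 (delete): buffer="kca" (len 3), cursors c3@1 c1@2 c2@3, authorship ...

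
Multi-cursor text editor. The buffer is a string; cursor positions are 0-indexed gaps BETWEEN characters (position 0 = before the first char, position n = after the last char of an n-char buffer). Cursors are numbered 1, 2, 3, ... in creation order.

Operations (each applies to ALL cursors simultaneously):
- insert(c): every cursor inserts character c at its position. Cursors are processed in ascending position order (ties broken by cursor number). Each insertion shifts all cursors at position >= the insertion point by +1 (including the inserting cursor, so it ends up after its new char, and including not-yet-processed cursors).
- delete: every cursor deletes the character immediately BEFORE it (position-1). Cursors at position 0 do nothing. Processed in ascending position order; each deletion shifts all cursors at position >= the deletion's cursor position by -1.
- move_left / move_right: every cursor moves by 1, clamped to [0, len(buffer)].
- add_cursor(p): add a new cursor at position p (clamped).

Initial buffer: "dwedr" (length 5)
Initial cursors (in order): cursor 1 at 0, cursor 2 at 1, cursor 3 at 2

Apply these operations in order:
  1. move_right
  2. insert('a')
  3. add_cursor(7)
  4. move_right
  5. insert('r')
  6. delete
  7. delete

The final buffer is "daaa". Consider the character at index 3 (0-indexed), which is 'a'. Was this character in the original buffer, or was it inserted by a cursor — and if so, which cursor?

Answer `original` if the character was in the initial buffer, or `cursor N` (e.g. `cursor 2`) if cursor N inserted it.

Answer: cursor 3

Derivation:
After op 1 (move_right): buffer="dwedr" (len 5), cursors c1@1 c2@2 c3@3, authorship .....
After op 2 (insert('a')): buffer="dawaeadr" (len 8), cursors c1@2 c2@4 c3@6, authorship .1.2.3..
After op 3 (add_cursor(7)): buffer="dawaeadr" (len 8), cursors c1@2 c2@4 c3@6 c4@7, authorship .1.2.3..
After op 4 (move_right): buffer="dawaeadr" (len 8), cursors c1@3 c2@5 c3@7 c4@8, authorship .1.2.3..
After op 5 (insert('r')): buffer="dawraeradrrr" (len 12), cursors c1@4 c2@7 c3@10 c4@12, authorship .1.12.23.3.4
After op 6 (delete): buffer="dawaeadr" (len 8), cursors c1@3 c2@5 c3@7 c4@8, authorship .1.2.3..
After op 7 (delete): buffer="daaa" (len 4), cursors c1@2 c2@3 c3@4 c4@4, authorship .123
Authorship (.=original, N=cursor N): . 1 2 3
Index 3: author = 3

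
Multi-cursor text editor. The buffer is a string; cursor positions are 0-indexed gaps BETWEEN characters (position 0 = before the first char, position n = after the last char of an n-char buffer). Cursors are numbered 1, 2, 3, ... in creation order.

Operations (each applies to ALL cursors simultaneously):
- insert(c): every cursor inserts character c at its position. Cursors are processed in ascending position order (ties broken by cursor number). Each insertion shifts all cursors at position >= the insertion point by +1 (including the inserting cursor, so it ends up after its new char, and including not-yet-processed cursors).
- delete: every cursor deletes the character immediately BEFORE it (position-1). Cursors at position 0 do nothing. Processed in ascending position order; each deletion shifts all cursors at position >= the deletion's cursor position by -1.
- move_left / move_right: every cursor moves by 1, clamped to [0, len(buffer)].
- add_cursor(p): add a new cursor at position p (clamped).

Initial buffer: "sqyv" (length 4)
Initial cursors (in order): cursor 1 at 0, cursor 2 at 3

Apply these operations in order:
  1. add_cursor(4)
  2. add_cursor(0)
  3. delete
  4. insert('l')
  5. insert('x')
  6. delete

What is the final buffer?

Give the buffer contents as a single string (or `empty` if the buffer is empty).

After op 1 (add_cursor(4)): buffer="sqyv" (len 4), cursors c1@0 c2@3 c3@4, authorship ....
After op 2 (add_cursor(0)): buffer="sqyv" (len 4), cursors c1@0 c4@0 c2@3 c3@4, authorship ....
After op 3 (delete): buffer="sq" (len 2), cursors c1@0 c4@0 c2@2 c3@2, authorship ..
After op 4 (insert('l')): buffer="llsqll" (len 6), cursors c1@2 c4@2 c2@6 c3@6, authorship 14..23
After op 5 (insert('x')): buffer="llxxsqllxx" (len 10), cursors c1@4 c4@4 c2@10 c3@10, authorship 1414..2323
After op 6 (delete): buffer="llsqll" (len 6), cursors c1@2 c4@2 c2@6 c3@6, authorship 14..23

Answer: llsqll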